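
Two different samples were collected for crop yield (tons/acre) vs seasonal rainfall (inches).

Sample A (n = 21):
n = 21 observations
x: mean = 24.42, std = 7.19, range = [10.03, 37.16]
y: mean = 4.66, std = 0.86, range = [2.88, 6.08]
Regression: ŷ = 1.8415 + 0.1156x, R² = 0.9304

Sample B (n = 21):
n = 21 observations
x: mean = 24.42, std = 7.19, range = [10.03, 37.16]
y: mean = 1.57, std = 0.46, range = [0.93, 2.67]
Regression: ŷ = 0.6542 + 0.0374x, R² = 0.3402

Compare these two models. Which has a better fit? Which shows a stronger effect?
Model A has the better fit (R² = 0.9304 vs 0.3402). Model A shows the stronger effect (|β₁| = 0.1156 vs 0.0374).

Model Comparison:

Fit — compare R²:
- Model A: R² = 0.9304 → 93.04% of variance in crop yield explained
- Model B: R² = 0.3402 → 34.02% of variance in crop yield explained
- 0.9304 > 0.3402 → Model A has the better fit

Effect size (slope magnitude):
- Model A: β₁ = 0.1156 → predicted crop yield rises 0.1156 tons/acre per additional inch of rainfall
- Model B: β₁ = 0.0374 → predicted crop yield rises 0.0374 tons/acre per additional inch of rainfall
- |0.1156| > |0.0374| → Model A shows the stronger marginal effect

Note: R² measures how tightly points cluster around the line; β₁ measures how steep the line is — they answer different questions.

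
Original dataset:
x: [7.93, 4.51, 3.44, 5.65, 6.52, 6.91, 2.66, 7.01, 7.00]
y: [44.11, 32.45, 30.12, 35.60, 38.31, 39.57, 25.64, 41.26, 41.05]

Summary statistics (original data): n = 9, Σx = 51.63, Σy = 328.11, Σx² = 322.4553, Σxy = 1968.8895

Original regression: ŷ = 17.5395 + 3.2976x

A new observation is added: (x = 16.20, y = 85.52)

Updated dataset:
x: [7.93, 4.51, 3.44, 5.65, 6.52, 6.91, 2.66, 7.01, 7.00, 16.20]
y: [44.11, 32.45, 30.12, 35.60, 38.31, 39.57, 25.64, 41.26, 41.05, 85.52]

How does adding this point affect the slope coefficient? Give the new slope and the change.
The slope changes from 3.2976 to 4.3962 (change of +1.0986, or +33.3%).

The new point has HIGH LEVERAGE: x = 16.20 is far from the original mean x̄ = 51.63/9 ≈ 5.74 (original range [2.66, 7.93]).

Step 1: Update the sums with the new point (n goes from 9 to 10)
Σx  = 51.63 + 16.20 = 67.83
Σy  = 328.11 + 85.52 = 413.63
Σx² = 322.4553 + 16.20² = 322.4553 + 262.4400 = 584.8953
Σxy = 1968.8895 + 16.20×85.52 = 1968.8895 + 1385.4240 = 3354.3135

Step 2: Recompute the slope with b₁ = (nΣxy − ΣxΣy) / (nΣx² − (Σx)²)
Numerator   = 10×3354.3135 − 67.83×413.63 = 33543.1350 − 28056.5229 = 5486.6121
Denominator = 10×584.8953 − 67.83² = 5848.9530 − 4600.9089 = 1248.0441
b₁(new) = 5486.6121 / 1248.0441 = 4.3962

(Same formula on the original sums: (9×1968.8895 − 51.63×328.11) / (9×322.4553 − 51.63²) = 779.6862 / 236.4408 = 3.2976, matching the given fit.)

Step 3: Change in slope
Δβ₁ = 4.3962 − 3.2976 = +1.0986
Relative change = +1.0986 / 3.2976 × 100% = +33.3%
→ the slope increases when the point is added.

Because the point sits above the extension of the original line at a high-leverage x, it tilts the fit up.
In practice: investigate whether it comes from the same population as the rest of the sample.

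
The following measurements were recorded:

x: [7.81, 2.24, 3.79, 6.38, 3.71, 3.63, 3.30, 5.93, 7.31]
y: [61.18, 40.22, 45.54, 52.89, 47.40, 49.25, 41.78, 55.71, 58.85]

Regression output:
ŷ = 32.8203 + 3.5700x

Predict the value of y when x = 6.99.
ŷ = 57.7746

x = 6.99 lies inside the observed range [2.24, 7.81], so the fitted equation applies directly:

ŷ = 32.8203 + 3.5700 × 6.99
ŷ = 32.8203 + 24.9543
ŷ = 57.7746

This is a point prediction; actual observations scatter around it by roughly the residual standard deviation.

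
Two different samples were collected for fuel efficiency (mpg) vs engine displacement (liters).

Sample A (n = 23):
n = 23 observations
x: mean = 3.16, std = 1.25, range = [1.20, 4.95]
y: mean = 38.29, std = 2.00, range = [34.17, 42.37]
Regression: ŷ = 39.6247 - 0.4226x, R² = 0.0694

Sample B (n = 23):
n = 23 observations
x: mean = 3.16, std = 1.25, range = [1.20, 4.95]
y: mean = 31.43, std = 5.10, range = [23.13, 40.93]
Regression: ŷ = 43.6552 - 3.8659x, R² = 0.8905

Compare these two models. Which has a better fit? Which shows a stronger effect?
Model B has the better fit (R² = 0.8905 vs 0.0694). Model B shows the stronger effect (|β₁| = 3.8659 vs 0.4226).

Model Comparison:

Fit — compare R²:
- Model A: R² = 0.0694 → 6.94% of variance in fuel efficiency explained
- Model B: R² = 0.8905 → 89.05% of variance in fuel efficiency explained
- 0.8905 > 0.0694 → Model B has the better fit

Effect size (slope magnitude):
- Model A: β₁ = -0.4226 → predicted fuel efficiency falls 0.4226 mpg per additional liter of engine displacement
- Model B: β₁ = -3.8659 → predicted fuel efficiency falls 3.8659 mpg per additional liter of engine displacement
- |-0.4226| < |-3.8659| → Model B shows the stronger marginal effect

Note: R² measures how tightly points cluster around the line; β₁ measures how steep the line is — they answer different questions.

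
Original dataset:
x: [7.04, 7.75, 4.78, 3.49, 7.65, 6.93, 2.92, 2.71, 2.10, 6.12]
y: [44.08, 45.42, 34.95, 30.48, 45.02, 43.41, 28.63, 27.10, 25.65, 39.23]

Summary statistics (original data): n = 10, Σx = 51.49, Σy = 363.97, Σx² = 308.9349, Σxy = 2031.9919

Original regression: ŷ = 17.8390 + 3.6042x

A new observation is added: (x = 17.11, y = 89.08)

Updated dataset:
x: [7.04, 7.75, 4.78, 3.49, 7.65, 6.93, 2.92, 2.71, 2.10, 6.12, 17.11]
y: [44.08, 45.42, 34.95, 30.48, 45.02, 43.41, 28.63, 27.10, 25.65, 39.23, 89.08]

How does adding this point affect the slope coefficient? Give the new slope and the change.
Adding the point moves β₁ from 3.6042 to 4.2029, i.e. it increases by 0.5987 (+16.6%).

x = 17.11 lies well outside the original x-range [2.10, 7.75] (x̄ ≈ 5.15), so this observation has high leverage and can move the slope substantially.

Step 1: Update the sums with the new point (n goes from 10 to 11)
Σx  = 51.49 + 17.11 = 68.60
Σy  = 363.97 + 89.08 = 453.05
Σx² = 308.9349 + 17.11² = 308.9349 + 292.7521 = 601.6870
Σxy = 2031.9919 + 17.11×89.08 = 2031.9919 + 1524.1588 = 3556.1507

Step 2: Recompute the slope with b₁ = (nΣxy − ΣxΣy) / (nΣx² − (Σx)²)
Numerator   = 11×3556.1507 − 68.60×453.05 = 39117.6577 − 31079.2300 = 8038.4277
Denominator = 11×601.6870 − 68.60² = 6618.5570 − 4705.9600 = 1912.5970
b₁(new) = 8038.4277 / 1912.5970 = 4.2029

(Same formula on the original sums: (10×2031.9919 − 51.49×363.97) / (10×308.9349 − 51.49²) = 1579.1037 / 438.1289 = 3.6042, matching the given fit.)

Step 3: Change in slope
Δβ₁ = 4.2029 − 3.6042 = +0.5987
Relative change = +0.5987 / 3.6042 × 100% = +16.6%
→ the slope increases when the point is added.

Because the point sits above the extension of the original line at a high-leverage x, it tilts the fit up.
In practice: examine leverage (hᵢ) and Cook's distance rather than deleting it automatically.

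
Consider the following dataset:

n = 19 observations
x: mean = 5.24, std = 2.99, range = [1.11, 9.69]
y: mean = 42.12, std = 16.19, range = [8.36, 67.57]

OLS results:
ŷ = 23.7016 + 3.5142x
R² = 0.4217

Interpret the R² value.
About 42.17% of the variability in y is accounted for by the regression on x (R² = 0.4217) — a moderate linear fit.

R² (coefficient of determination) measures the proportion of variance in y explained by the regression model.

Here R² = 0.4217:
- Explained: 42.17% of the variation in y
- Unexplained (residual): 100% − 42.17% = 57.83%
- Rule of thumb (below 0.3 weak; 0.3 to below 0.7 moderate; 0.7 and above strong) → moderate

Note: R² says nothing about causation, and a high R² does not by itself mean the linear form is appropriate — check the residuals.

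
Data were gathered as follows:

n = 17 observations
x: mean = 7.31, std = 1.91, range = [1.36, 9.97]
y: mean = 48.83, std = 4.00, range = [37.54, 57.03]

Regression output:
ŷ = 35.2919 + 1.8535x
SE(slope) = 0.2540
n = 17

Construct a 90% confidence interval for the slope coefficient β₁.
The 90% CI for β₁ is (1.4082, 2.2988)

Confidence interval for the slope:

The 90% CI for β₁ is: β̂₁ ± t*(α/2, n-2) × SE(β̂₁)

Step 1: Find critical t-value
- Confidence level = 0.9
- Degrees of freedom = n - 2 = 17 - 2 = 15
- t*(α/2, 15) = 1.7531

Step 2: Calculate margin of error
Margin = 1.7531 × 0.2540 = 0.4453

Step 3: Construct interval
CI = 1.8535 ± 0.4453
CI = (1.4082, 2.2988)

Interpretation: We are 90% confident that the true slope β₁ lies between 1.4082 and 2.2988.
The interval does not include 0, suggesting a significant linear relationship.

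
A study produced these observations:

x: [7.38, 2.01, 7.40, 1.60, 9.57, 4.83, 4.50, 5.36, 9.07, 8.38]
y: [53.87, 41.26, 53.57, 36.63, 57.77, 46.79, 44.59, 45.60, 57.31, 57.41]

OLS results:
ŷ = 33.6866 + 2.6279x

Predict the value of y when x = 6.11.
ŷ = 49.7431

x = 6.11 lies inside the observed range [1.60, 9.57], so the fitted equation applies directly:

ŷ = 33.6866 + 2.6279 × 6.11
ŷ = 33.6866 + 16.0565
ŷ = 49.7431

This is the fitted mean response at that x — an individual observation would come with a wider prediction interval.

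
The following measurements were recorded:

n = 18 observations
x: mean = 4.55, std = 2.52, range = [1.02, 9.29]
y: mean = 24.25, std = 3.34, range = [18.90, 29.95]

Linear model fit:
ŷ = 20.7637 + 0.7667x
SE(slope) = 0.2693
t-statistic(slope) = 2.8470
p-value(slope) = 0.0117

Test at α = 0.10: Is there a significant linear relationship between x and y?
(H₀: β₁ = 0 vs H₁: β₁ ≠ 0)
Since p-value = 0.0117 < α = 0.10, reject H₀ — the slope is significantly different from 0.

Hypothesis test for the slope coefficient:

H₀: β₁ = 0 (no linear relationship)
H₁: β₁ ≠ 0 (linear relationship exists)

Test statistic: t = β̂₁ / SE(β̂₁) = 0.7667 / 0.2693 = 2.8470

The p-value (0.0117) is the probability, under H₀, of a t-statistic at least as extreme as |t| = 2.8470 (two-sided, df = n − 2 = 16).

Decision rule: reject H₀ if p-value < α.
p-value = 0.0117 < α = 0.10 → reject H₀.

There is sufficient evidence at the 10% significance level to conclude that a linear relationship exists between x and y.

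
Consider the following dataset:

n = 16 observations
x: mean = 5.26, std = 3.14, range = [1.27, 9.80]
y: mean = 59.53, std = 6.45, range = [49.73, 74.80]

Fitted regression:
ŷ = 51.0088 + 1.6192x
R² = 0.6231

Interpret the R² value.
About 62.31% of the variability in y is accounted for by the regression on x (R² = 0.6231) — a moderate linear fit.

R² (coefficient of determination) measures the proportion of variance in y explained by the regression model.

Here R² = 0.6231:
- Explained: 62.31% of the variation in y
- Unexplained (residual): 100% − 62.31% = 37.69%
- Rule of thumb (below 0.3 weak; 0.3 to below 0.7 moderate; 0.7 and above strong) → moderate

Calculation: R² = 1 − (SS_res / SS_tot), where SS_res is the sum of squared residuals and SS_tot the total sum of squares.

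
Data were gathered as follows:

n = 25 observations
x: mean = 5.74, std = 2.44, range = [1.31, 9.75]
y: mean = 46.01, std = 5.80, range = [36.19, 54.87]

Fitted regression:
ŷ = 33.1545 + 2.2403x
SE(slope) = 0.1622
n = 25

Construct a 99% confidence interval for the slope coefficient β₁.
The 99% CI for β₁ is (1.7850, 2.6956)

Confidence interval for the slope:

The 99% CI for β₁ is: β̂₁ ± t*(α/2, n-2) × SE(β̂₁)

Step 1: Find critical t-value
- Confidence level = 0.99
- Degrees of freedom = n - 2 = 25 - 2 = 23
- t*(α/2, 23) = 2.8073

Step 2: Calculate margin of error
Margin = 2.8073 × 0.1622 = 0.4553

Step 3: Construct interval
CI = 2.2403 ± 0.4553
CI = (1.7850, 2.6956)

Interpretation: We are 99% confident that the true slope β₁ lies between 1.7850 and 2.6956.
Since 0 is outside the interval, a two-sided test at α = 0.01 would reject H₀: β₁ = 0.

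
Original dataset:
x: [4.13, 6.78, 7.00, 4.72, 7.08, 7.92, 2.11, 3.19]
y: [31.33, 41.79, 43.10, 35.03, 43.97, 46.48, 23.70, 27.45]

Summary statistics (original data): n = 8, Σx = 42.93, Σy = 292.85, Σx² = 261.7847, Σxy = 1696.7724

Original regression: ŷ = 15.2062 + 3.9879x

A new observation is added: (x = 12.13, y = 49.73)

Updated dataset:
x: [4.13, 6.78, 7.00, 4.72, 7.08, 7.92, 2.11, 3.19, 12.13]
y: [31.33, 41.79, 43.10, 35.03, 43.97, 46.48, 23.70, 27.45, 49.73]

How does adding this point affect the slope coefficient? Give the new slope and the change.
Adding the point moves β₁ from 3.9879 to 2.8327, i.e. it decreases by 1.1552 (-29.0%).

x = 12.13 lies well outside the original x-range [2.11, 7.92] (x̄ ≈ 5.37), so this observation has high leverage and can move the slope substantially.

Step 1: Update the sums with the new point (n goes from 8 to 9)
Σx  = 42.93 + 12.13 = 55.06
Σy  = 292.85 + 49.73 = 342.58
Σx² = 261.7847 + 12.13² = 261.7847 + 147.1369 = 408.9216
Σxy = 1696.7724 + 12.13×49.73 = 1696.7724 + 603.2249 = 2299.9973

Step 2: Recompute the slope with b₁ = (nΣxy − ΣxΣy) / (nΣx² − (Σx)²)
Numerator   = 9×2299.9973 − 55.06×342.58 = 20699.9757 − 18862.4548 = 1837.5209
Denominator = 9×408.9216 − 55.06² = 3680.2944 − 3031.6036 = 648.6908
b₁(new) = 1837.5209 / 648.6908 = 2.8327

(Same formula on the original sums: (8×1696.7724 − 42.93×292.85) / (8×261.7847 − 42.93²) = 1002.1287 / 251.2927 = 3.9879, matching the given fit.)

Step 3: Change in slope
Δβ₁ = 2.8327 − 3.9879 = -1.1552
Relative change = -1.1552 / 3.9879 × 100% = -29.0%
→ the slope decreases when the point is added.

Because the point sits below the extension of the original line at a high-leverage x, it tilts the fit down.
In practice: investigate whether it comes from the same population as the rest of the sample.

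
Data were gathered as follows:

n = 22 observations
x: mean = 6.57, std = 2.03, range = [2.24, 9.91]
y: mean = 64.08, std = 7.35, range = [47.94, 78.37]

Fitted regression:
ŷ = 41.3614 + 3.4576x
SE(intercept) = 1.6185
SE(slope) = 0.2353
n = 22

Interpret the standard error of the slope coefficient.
The slope 3.4576 is pinned down to within about ±0.2353 (one SE) by these data — relative uncertainty 6.8%, i.e. precise.

What SE measures:
- The standard error quantifies the sampling variability of the coefficient estimate
- It is the estimated standard deviation of β̂₁ across hypothetical repeated samples of the same size
- Smaller SE → more precise estimate

Relative precision:
- SE / |β̂₁| = 0.2353 / 3.4576 = 6.8%
- Rule of thumb (under 20%: precise; 20% to under 50%: moderately precise; 50% or more: imprecise) → precise

Link to interval estimation: a confidence interval for β₁ is β̂₁ ± t* × 0.2353, so SE sets the half-width per unit of t*.

What drives SE(β̂₁): wider spread of x values → smaller SE; more residual scatter → larger SE; larger n (here n = 22) → smaller SE.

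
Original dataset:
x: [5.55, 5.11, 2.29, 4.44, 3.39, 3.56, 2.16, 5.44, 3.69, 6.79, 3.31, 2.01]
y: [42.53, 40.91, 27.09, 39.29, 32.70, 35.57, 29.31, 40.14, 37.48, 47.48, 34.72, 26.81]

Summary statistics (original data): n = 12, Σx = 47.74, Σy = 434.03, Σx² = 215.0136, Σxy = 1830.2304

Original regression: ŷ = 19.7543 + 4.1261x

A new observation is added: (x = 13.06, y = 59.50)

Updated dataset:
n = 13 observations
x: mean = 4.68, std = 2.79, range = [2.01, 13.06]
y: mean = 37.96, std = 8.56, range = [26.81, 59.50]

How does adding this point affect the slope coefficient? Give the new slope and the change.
New slope β₁ = 2.9549 versus 4.1261 before: a change of -1.1712 (-28.4%).

The new point has HIGH LEVERAGE: x = 13.06 is far from the original mean x̄ = 47.74/12 ≈ 3.98 (original range [2.01, 6.79]).

Step 1: Update the sums with the new point (n goes from 12 to 13)
Σx  = 47.74 + 13.06 = 60.80
Σy  = 434.03 + 59.50 = 493.53
Σx² = 215.0136 + 13.06² = 215.0136 + 170.5636 = 385.5772
Σxy = 1830.2304 + 13.06×59.50 = 1830.2304 + 777.0700 = 2607.3004

Step 2: Recompute the slope with b₁ = (nΣxy − ΣxΣy) / (nΣx² − (Σx)²)
Numerator   = 13×2607.3004 − 60.80×493.53 = 33894.9052 − 30006.6240 = 3888.2812
Denominator = 13×385.5772 − 60.80² = 5012.5036 − 3696.6400 = 1315.8636
b₁(new) = 3888.2812 / 1315.8636 = 2.9549

(Same formula on the original sums: (12×1830.2304 − 47.74×434.03) / (12×215.0136 − 47.74²) = 1242.1726 / 301.0556 = 4.1261, matching the given fit.)

Step 3: Change in slope
Δβ₁ = 2.9549 − 4.1261 = -1.1712
Relative change = -1.1712 / 4.1261 × 100% = -28.4%
→ the slope decreases when the point is added.

Because the point sits below the extension of the original line at a high-leverage x, it tilts the fit down.
In practice: check such a point for data-entry or measurement error.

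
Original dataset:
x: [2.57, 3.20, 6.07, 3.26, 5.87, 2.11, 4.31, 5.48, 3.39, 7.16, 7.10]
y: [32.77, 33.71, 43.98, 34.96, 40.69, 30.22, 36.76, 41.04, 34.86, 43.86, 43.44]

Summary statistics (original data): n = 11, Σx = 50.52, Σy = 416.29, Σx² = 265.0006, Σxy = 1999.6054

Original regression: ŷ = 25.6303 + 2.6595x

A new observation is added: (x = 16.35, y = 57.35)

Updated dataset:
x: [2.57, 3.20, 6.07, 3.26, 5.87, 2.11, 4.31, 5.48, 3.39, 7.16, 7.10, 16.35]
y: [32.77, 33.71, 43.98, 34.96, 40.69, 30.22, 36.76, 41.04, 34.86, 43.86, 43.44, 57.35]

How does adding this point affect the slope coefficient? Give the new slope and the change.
Adding the point moves β₁ from 2.6595 to 1.8656, i.e. it decreases by 0.7939 (-29.9%).

The new point has HIGH LEVERAGE: x = 16.35 is far from the original mean x̄ = 50.52/11 ≈ 4.59 (original range [2.11, 7.16]).

Step 1: Update the sums with the new point (n goes from 11 to 12)
Σx  = 50.52 + 16.35 = 66.87
Σy  = 416.29 + 57.35 = 473.64
Σx² = 265.0006 + 16.35² = 265.0006 + 267.3225 = 532.3231
Σxy = 1999.6054 + 16.35×57.35 = 1999.6054 + 937.6725 = 2937.2779

Step 2: Recompute the slope with b₁ = (nΣxy − ΣxΣy) / (nΣx² − (Σx)²)
Numerator   = 12×2937.2779 − 66.87×473.64 = 35247.3348 − 31672.3068 = 3575.0280
Denominator = 12×532.3231 − 66.87² = 6387.8772 − 4471.5969 = 1916.2803
b₁(new) = 3575.0280 / 1916.2803 = 1.8656

(Same formula on the original sums: (11×1999.6054 − 50.52×416.29) / (11×265.0006 − 50.52²) = 964.6886 / 362.7362 = 2.6595, matching the given fit.)

Step 3: Change in slope
Δβ₁ = 1.8656 − 2.6595 = -0.7939
Relative change = -0.7939 / 2.6595 × 100% = -29.9%
→ the slope decreases when the point is added.

Because the point sits below the extension of the original line at a high-leverage x, it tilts the fit down.
In practice: check such a point for data-entry or measurement error; examine leverage (hᵢ) and Cook's distance rather than deleting it automatically.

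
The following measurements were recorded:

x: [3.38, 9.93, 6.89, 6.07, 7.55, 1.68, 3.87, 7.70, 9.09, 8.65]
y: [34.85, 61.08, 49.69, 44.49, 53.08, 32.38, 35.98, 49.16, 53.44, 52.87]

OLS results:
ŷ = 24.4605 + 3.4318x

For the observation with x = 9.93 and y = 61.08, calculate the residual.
Residual = 2.5417

The residual is the difference between the actual value and the predicted value:

Residual = y - ŷ

Step 1: Calculate predicted value
ŷ = 24.4605 + 3.4318 × 9.93
ŷ = 58.5383

Step 2: Calculate residual
Residual = 61.08 - 58.5383
Residual = 2.5417

Interpretation: the model underestimates the actual value by 2.5417 at this point (positive residual → observation lies above the fitted line).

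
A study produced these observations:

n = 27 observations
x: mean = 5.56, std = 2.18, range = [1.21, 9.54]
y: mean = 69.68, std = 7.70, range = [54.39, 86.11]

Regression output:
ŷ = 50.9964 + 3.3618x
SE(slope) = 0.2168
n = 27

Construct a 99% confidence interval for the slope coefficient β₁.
The 99% CI for β₁ is (2.7575, 3.9661)

Confidence interval for the slope:

The 99% CI for β₁ is: β̂₁ ± t*(α/2, n-2) × SE(β̂₁)

Step 1: Find critical t-value
- Confidence level = 0.99
- Degrees of freedom = n - 2 = 27 - 2 = 25
- t*(α/2, 25) = 2.7874

Step 2: Calculate margin of error
Margin = 2.7874 × 0.2168 = 0.6043

Step 3: Construct interval
CI = 3.3618 ± 0.6043
CI = (2.7575, 3.9661)

Interpretation: We are 99% confident that the true slope β₁ lies between 2.7575 and 3.9661.
Both endpoints are positive, so the data support a genuinely positive slope at this confidence level.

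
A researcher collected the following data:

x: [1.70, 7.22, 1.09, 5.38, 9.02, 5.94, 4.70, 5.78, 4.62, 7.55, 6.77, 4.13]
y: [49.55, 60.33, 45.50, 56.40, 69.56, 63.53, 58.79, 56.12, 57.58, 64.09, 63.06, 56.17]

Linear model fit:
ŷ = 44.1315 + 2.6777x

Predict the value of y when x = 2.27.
ŷ = 50.2099

To predict y for x = 2.27, substitute into the regression equation:

ŷ = 44.1315 + 2.6777 × 2.27
ŷ = 44.1315 + 6.0784
ŷ = 50.2099

This is a point prediction; actual observations scatter around it by roughly the residual standard deviation.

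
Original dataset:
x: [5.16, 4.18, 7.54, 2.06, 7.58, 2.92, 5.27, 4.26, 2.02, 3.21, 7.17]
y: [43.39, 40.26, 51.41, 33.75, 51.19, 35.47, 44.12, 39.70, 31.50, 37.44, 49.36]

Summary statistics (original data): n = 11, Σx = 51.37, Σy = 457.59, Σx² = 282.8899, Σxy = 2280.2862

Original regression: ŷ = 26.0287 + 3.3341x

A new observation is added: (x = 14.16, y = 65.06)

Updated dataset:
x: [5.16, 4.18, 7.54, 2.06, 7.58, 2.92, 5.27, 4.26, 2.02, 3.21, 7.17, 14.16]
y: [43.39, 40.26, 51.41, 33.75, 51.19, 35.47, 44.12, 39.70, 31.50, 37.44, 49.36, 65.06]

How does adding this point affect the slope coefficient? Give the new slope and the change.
Adding the point moves β₁ from 3.3341 to 2.7673, i.e. it decreases by 0.5668 (-17.0%).

The new point has HIGH LEVERAGE: x = 14.16 is far from the original mean x̄ = 51.37/11 ≈ 4.67 (original range [2.02, 7.58]).

Step 1: Update the sums with the new point (n goes from 11 to 12)
Σx  = 51.37 + 14.16 = 65.53
Σy  = 457.59 + 65.06 = 522.65
Σx² = 282.8899 + 14.16² = 282.8899 + 200.5056 = 483.3955
Σxy = 2280.2862 + 14.16×65.06 = 2280.2862 + 921.2496 = 3201.5358

Step 2: Recompute the slope with b₁ = (nΣxy − ΣxΣy) / (nΣx² − (Σx)²)
Numerator   = 12×3201.5358 − 65.53×522.65 = 38418.4296 − 34249.2545 = 4169.1751
Denominator = 12×483.3955 − 65.53² = 5800.7460 − 4294.1809 = 1506.5651
b₁(new) = 4169.1751 / 1506.5651 = 2.7673

(Same formula on the original sums: (11×2280.2862 − 51.37×457.59) / (11×282.8899 − 51.37²) = 1576.7499 / 472.9120 = 3.3341, matching the given fit.)

Step 3: Change in slope
Δβ₁ = 2.7673 − 3.3341 = -0.5668
Relative change = -0.5668 / 3.3341 × 100% = -17.0%
→ the slope decreases when the point is added.

Because the point sits below the extension of the original line at a high-leverage x, it tilts the fit down.
In practice: investigate whether it comes from the same population as the rest of the sample.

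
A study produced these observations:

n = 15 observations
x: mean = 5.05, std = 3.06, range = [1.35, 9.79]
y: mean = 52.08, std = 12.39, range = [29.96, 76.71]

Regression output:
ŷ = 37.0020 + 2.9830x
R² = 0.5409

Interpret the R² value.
About 54.09% of the variability in y is accounted for by the regression on x (R² = 0.5409) — a moderate linear fit.

The coefficient of determination R² is the fraction of the total variation in y that the fitted line accounts for.

Here R² = 0.5409:
- Explained: 54.09% of the variation in y
- Unexplained (residual): 100% − 54.09% = 45.91%
- Rule of thumb (below 0.3 weak; 0.3 to below 0.7 moderate; 0.7 and above strong) → moderate

Note: R² says nothing about causation, and a high R² does not by itself mean the linear form is appropriate — check the residuals.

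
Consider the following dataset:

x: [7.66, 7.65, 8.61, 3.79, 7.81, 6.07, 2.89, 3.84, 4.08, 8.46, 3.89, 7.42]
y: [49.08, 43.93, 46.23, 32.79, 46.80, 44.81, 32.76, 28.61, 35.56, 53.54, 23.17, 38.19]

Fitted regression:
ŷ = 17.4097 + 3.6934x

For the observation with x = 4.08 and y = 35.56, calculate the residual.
Residual = 3.0812

The residual is the difference between the actual value and the predicted value:

Residual = y - ŷ

Step 1: Calculate predicted value
ŷ = 17.4097 + 3.6934 × 4.08
ŷ = 32.4788

Step 2: Calculate residual
Residual = 35.56 - 32.4788
Residual = 3.0812

The residual is positive, so the observed y = 35.56 sits above the regression line (the line underestimates it by 3.0812).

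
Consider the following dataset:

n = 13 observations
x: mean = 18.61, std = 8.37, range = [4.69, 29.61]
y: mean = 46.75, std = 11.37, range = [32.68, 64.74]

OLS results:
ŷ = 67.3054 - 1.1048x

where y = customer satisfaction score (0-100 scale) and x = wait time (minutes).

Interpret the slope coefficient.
On average, satisfaction score is about 1.1048 points lower for every extra minute of wait time.

The slope β₁ = -1.1048 gives the rate at which the fitted satisfaction score changes with wait time.

Interpretation:
- Wait time up by 1 minute → predicted satisfaction score decreases by 1.1048 points
- The effect is assumed constant over the observed range of x (linearity)

The intercept β₀ = 67.3054 is the predicted satisfaction score when wait time = 0; since the smallest observed x is 4.69, this is an extrapolation and mainly anchors the line.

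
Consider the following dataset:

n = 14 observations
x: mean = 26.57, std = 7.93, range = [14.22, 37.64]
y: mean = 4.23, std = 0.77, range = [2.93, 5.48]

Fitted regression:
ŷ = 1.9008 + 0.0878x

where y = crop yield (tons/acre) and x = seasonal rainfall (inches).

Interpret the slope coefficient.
An increase of one inch in rainfall is associated with a 0.0878 tons/acre increase in predicted crop yield.

β₁ = 0.0878 is the change in predicted crop yield (tons/acre) per additional inch of rainfall.

Interpretation:
- Rainfall up by 1 inch → predicted crop yield increases by 0.0878 tons/acre
- This is a linear approximation: the same per-unit change is assumed across the whole observed x range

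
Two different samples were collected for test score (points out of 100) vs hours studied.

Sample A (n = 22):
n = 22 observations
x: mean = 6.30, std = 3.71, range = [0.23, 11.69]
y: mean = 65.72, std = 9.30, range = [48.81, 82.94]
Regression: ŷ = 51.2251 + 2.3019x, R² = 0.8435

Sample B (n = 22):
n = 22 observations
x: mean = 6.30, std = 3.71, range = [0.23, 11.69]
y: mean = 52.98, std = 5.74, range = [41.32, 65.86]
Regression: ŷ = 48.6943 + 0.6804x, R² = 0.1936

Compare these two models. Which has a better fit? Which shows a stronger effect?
Model A has the better fit (R² = 0.8435 vs 0.1936). Model A shows the stronger effect (|β₁| = 2.3019 vs 0.6804).

Model Comparison:

Which explains more variance? (R²)
- Model A: R² = 0.8435 → 84.35% of variance in test score explained
- Model B: R² = 0.1936 → 19.36% of variance in test score explained
- 0.8435 > 0.1936 → Model A has the better fit

Which has the larger per-hour effect? (|β₁|)
- Model A: β₁ = 2.3019 → predicted test score rises 2.3019 points per additional hour of study time
- Model B: β₁ = 0.6804 → predicted test score rises 0.6804 points per additional hour of study time
- |2.3019| > |0.6804| → Model A shows the stronger marginal effect

Notes:
- The two samples could reflect different populations, time periods, or measurement quality.
- A better fit (higher R²) doesn't necessarily mean a more important relationship.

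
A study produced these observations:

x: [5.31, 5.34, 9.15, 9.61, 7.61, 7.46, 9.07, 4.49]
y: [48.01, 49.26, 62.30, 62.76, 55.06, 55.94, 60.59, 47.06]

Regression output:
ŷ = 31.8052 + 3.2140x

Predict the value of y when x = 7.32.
ŷ = 55.3317

To predict y for x = 7.32, substitute into the regression equation:

ŷ = 31.8052 + 3.2140 × 7.32
ŷ = 31.8052 + 23.5265
ŷ = 55.3317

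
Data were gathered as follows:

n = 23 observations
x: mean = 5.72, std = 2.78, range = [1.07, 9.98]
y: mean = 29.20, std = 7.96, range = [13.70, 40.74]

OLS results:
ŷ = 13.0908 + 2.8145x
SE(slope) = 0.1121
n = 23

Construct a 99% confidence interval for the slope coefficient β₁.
The 99% CI for β₁ is (2.4971, 3.1319)

Confidence interval for the slope:

The 99% CI for β₁ is: β̂₁ ± t*(α/2, n-2) × SE(β̂₁)

Step 1: Find critical t-value
- Confidence level = 0.99
- Degrees of freedom = n - 2 = 23 - 2 = 21
- t*(α/2, 21) = 2.8314

Step 2: Calculate margin of error
Margin = 2.8314 × 0.1121 = 0.3174

Step 3: Construct interval
CI = 2.8145 ± 0.3174
CI = (2.4971, 3.1319)

Interpretation: intervals built this way capture the true β₁ in 99% of repeated samples; here the plausible range for the per-unit effect of x on y is 2.4971 to 3.1319.
The interval does not include 0, suggesting a significant linear relationship.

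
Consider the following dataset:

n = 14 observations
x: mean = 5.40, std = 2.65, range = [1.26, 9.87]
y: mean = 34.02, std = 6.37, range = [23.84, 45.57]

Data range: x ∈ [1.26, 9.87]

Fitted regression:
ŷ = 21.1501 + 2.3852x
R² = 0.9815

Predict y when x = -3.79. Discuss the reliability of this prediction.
The equation gives ŷ = 12.1102; however x = -3.79 is 5.05 units below the observed range, so this extrapolated value should not be trusted.

Prediction calculation:
ŷ = 21.1501 + 2.3852 × (-3.79)
ŷ = 12.1102

Reliability:
- Data range: x ∈ [1.26, 9.87]
- Prediction point: x = -3.79 is 5.05 units below the observed range → this is EXTRAPOLATION, not interpolation

Why that matters here:
- The linear relationship may not hold outside the observed range
- Real relationships often flatten, saturate, or turn nonlinear at extremes

The R² = 0.9815 only validates the fit within [1.26, 9.87]; treat ŷ = 12.1102 with caution.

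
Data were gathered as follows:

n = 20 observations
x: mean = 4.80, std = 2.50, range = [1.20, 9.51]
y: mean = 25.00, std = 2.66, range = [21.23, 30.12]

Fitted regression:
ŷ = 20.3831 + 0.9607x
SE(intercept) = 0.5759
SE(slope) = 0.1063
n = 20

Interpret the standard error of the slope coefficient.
SE(β̂₁) = 0.1063 is the estimated standard deviation of the slope estimate across repeated samples; relative to β̂₁ = 0.9607 that is 11.1%, a precise estimate.

What SE measures:
- The standard error quantifies the sampling variability of the coefficient estimate
- It is the estimated standard deviation of β̂₁ across hypothetical repeated samples of the same size
- Smaller SE → more precise estimate

Relative precision:
- SE / |β̂₁| = 0.1063 / 0.9607 = 11.1%
- Rule of thumb (under 20%: precise; 20% to under 50%: moderately precise; 50% or more: imprecise) → precise

Rough 95% range (±2 SE): 0.9607 ± 0.2126 → (0.7481, 1.1733).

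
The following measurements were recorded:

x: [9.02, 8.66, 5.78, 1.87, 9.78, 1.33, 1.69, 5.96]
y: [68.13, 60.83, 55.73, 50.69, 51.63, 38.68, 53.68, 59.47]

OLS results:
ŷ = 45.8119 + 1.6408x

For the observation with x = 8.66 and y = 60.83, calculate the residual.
Residual = 0.8088

The residual is the difference between the actual value and the predicted value:

Residual = y - ŷ

Step 1: Calculate predicted value
ŷ = 45.8119 + 1.6408 × 8.66
ŷ = 60.0212

Step 2: Calculate residual
Residual = 60.83 - 60.0212
Residual = 0.8088

Interpretation: the model underestimates the actual value by 0.8088 at this point (positive residual → observation lies above the fitted line).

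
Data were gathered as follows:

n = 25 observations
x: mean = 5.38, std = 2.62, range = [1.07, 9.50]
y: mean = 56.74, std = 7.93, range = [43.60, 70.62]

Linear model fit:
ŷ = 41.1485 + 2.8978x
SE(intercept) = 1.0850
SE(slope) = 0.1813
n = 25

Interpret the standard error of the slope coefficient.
SE(slope) = 0.1813 measures the uncertainty in the estimated slope. The coefficient is estimated precisely (SE/|β̂₁| = 6.3%).

What SE measures:
- The standard error quantifies the sampling variability of the coefficient estimate
- It is the estimated standard deviation of β̂₁ across hypothetical repeated samples of the same size
- Smaller SE → more precise estimate

Relative precision:
- SE / |β̂₁| = 0.1813 / 2.8978 = 6.3%
- Rule of thumb (under 20%: precise; 20% to under 50%: moderately precise; 50% or more: imprecise) → precise

Link to interval estimation: a confidence interval for β₁ is β̂₁ ± t* × 0.1813, so SE sets the half-width per unit of t*.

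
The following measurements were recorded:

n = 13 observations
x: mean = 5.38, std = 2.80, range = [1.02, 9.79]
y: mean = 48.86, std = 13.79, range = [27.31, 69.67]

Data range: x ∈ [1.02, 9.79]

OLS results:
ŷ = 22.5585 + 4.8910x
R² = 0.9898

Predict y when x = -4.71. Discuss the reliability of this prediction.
ŷ = -0.4781 (extrapolation — x = -4.71 lies outside [1.02, 9.79], so reliability is low).

Prediction calculation:
ŷ = 22.5585 + 4.8910 × (-4.71)
ŷ = -0.4781

Reliability:
- Data range: x ∈ [1.02, 9.79]
- Prediction point: x = -4.71 is 5.73 units below the observed range → this is EXTRAPOLATION, not interpolation

Why that matters here:
- The linear relationship may not hold outside the observed range
- Real relationships often flatten, saturate, or turn nonlinear at extremes

A defensible statement: 'if the linear trend continued to x = -4.71, y would be about -0.4781' — the premise is untested.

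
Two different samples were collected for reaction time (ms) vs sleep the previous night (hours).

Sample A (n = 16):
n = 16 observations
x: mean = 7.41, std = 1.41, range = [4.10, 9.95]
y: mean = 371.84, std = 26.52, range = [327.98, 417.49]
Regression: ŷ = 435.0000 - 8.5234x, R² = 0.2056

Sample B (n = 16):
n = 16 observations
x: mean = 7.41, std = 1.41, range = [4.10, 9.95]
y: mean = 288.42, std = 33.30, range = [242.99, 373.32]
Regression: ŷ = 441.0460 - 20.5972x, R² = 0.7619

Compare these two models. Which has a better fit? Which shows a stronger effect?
Model B has the better fit (R² = 0.7619 vs 0.2056). Model B shows the stronger effect (|β₁| = 20.5972 vs 8.5234).

Model Comparison:

Which explains more variance? (R²)
- Model A: R² = 0.2056 → 20.56% of variance in reaction time explained
- Model B: R² = 0.7619 → 76.19% of variance in reaction time explained
- 0.7619 > 0.2056 → Model B has the better fit

Which has the larger per-hour effect? (|β₁|)
- Model A: β₁ = -8.5234 → predicted reaction time falls 8.5234 ms per additional hour of sleep
- Model B: β₁ = -20.5972 → predicted reaction time falls 20.5972 ms per additional hour of sleep
- |-8.5234| < |-20.5972| → Model B shows the stronger marginal effect

Notes:
- The two samples could reflect different populations, time periods, or measurement quality.
- A steeper slope doesn't make a better model if the scatter around the line is large.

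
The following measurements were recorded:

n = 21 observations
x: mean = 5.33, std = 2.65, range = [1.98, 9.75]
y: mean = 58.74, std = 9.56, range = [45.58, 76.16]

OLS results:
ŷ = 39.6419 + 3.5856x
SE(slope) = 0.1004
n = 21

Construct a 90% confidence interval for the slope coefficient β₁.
The 90% CI for β₁ is (3.4120, 3.7592)

Confidence interval for the slope:

The 90% CI for β₁ is: β̂₁ ± t*(α/2, n-2) × SE(β̂₁)

Step 1: Find critical t-value
- Confidence level = 0.9
- Degrees of freedom = n - 2 = 21 - 2 = 19
- t*(α/2, 19) = 1.7291

Step 2: Calculate margin of error
Margin = 1.7291 × 0.1004 = 0.1736

Step 3: Construct interval
CI = 3.5856 ± 0.1736
CI = (3.4120, 3.7592)

Interpretation: intervals built this way capture the true β₁ in 90% of repeated samples; here the plausible range for the per-unit effect of x on y is 3.4120 to 3.7592.
The interval does not include 0, suggesting a significant linear relationship.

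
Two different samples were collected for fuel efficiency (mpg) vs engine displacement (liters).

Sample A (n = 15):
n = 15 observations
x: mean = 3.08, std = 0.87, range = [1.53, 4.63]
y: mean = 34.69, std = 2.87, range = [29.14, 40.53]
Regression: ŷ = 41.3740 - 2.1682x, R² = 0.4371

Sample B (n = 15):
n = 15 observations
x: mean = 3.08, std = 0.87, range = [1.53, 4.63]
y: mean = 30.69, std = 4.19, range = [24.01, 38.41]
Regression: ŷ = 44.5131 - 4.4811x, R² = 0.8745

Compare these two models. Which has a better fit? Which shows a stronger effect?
Model B has the better fit (R² = 0.8745 vs 0.4371). Model B shows the stronger effect (|β₁| = 4.4811 vs 2.1682).

Model Comparison:

Goodness of fit (R²):
- Model A: R² = 0.4371 → 43.71% of variance in fuel efficiency explained
- Model B: R² = 0.8745 → 87.45% of variance in fuel efficiency explained
- 0.8745 > 0.4371 → Model B has the better fit

Strength of effect — compare |β₁|:
- Model A: β₁ = -2.1682 → predicted fuel efficiency falls 2.1682 mpg per additional liter of engine displacement
- Model B: β₁ = -4.4811 → predicted fuel efficiency falls 4.4811 mpg per additional liter of engine displacement
- |-2.1682| < |-4.4811| → Model B shows the stronger marginal effect

Notes:
- R² measures how tightly points cluster around the line; β₁ measures how steep the line is — they answer different questions.
- A steeper slope doesn't make a better model if the scatter around the line is large.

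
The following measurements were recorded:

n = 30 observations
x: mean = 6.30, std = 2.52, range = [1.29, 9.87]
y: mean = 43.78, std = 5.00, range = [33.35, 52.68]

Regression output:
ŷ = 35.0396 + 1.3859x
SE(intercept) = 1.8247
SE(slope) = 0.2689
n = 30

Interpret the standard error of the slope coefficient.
SE(β̂₁) = 0.2689 is the estimated standard deviation of the slope estimate across repeated samples; relative to β̂₁ = 1.3859 that is 19.4%, a precise estimate.

SE(β̂₁) = 0.2689 says: if we drew many samples of n = 30 from the same population and refit each time, the fitted slopes would scatter with a standard deviation of roughly 0.2689 around the true β₁.

Relative precision:
- SE / |β̂₁| = 0.2689 / 1.3859 = 19.4%
- Rule of thumb (under 20%: precise; 20% to under 50%: moderately precise; 50% or more: imprecise) → precise

Rough 95% range (±2 SE): 1.3859 ± 0.5378 → (0.8481, 1.9237).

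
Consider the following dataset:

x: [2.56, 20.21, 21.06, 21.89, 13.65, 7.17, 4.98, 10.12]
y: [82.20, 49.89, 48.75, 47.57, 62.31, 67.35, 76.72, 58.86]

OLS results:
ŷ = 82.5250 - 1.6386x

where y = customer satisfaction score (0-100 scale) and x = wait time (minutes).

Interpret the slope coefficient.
For each additional minute of wait time, predicted satisfaction score decreases by approximately 1.6386 points.

The slope β₁ = -1.6386 gives the rate at which the fitted satisfaction score changes with wait time.

Interpretation:
- Wait time up by 1 minute → predicted satisfaction score decreases by 1.6386 points
- The effect is assumed constant over the observed range of x (linearity)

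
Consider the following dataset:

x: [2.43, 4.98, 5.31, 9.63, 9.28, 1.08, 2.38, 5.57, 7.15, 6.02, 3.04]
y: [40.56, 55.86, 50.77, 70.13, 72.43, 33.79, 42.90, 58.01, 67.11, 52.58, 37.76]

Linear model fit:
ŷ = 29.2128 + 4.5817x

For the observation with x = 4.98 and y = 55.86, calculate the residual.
Residual = 3.8303

The residual is the difference between the actual value and the predicted value:

Residual = y - ŷ

Step 1: Calculate predicted value
ŷ = 29.2128 + 4.5817 × 4.98
ŷ = 52.0297

Step 2: Calculate residual
Residual = 55.86 - 52.0297
Residual = 3.8303

Sign check: y > ŷ, so the point is above the line and the fit underestimates here.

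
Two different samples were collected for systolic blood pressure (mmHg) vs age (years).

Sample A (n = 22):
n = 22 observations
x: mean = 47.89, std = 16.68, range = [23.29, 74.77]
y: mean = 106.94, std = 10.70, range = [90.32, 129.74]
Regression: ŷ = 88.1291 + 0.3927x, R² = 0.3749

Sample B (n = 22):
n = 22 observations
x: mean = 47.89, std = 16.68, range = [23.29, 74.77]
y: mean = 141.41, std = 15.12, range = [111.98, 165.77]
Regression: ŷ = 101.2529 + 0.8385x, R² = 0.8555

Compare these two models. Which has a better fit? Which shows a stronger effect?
Model B has the better fit (R² = 0.8555 vs 0.3749). Model B shows the stronger effect (|β₁| = 0.8385 vs 0.3927).

Model Comparison:

Which explains more variance? (R²)
- Model A: R² = 0.3749 → 37.49% of variance in blood pressure explained
- Model B: R² = 0.8555 → 85.55% of variance in blood pressure explained
- 0.8555 > 0.3749 → Model B has the better fit

Effect size (slope magnitude):
- Model A: β₁ = 0.3927 → predicted blood pressure rises 0.3927 mmHg per additional year of age
- Model B: β₁ = 0.8385 → predicted blood pressure rises 0.8385 mmHg per additional year of age
- |0.3927| < |0.8385| → Model B shows the stronger marginal effect

Note: The two samples could reflect different populations, time periods, or measurement quality.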